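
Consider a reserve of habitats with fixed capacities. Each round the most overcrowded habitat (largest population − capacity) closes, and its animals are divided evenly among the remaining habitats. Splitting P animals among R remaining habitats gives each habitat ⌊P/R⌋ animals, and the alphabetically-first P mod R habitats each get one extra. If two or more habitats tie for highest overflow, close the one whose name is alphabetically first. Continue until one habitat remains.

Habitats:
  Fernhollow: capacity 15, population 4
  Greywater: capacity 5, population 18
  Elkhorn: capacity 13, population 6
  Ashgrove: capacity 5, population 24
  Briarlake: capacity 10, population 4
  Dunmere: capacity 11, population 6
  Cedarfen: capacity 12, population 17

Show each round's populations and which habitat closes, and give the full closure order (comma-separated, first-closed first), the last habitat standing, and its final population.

Round 1: Ashgrove=24 Briarlake=4 Cedarfen=17 Dunmere=6 Elkhorn=6 Fernhollow=4 Greywater=18 → close Ashgrove (overflow 19)
  24÷6 = 4 each, +1 to first 0
Round 2: Briarlake=8 Cedarfen=21 Dunmere=10 Elkhorn=10 Fernhollow=8 Greywater=22 → close Greywater (overflow 17)
  22÷5 = 4 each, +1 to first 2
Round 3: Briarlake=13 Cedarfen=26 Dunmere=14 Elkhorn=14 Fernhollow=12 → close Cedarfen (overflow 14)
  26÷4 = 6 each, +1 to first 2
Round 4: Briarlake=20 Dunmere=21 Elkhorn=20 Fernhollow=18 → close Briarlake (overflow 10)
  20÷3 = 6 each, +1 to first 2
Round 5: Dunmere=28 Elkhorn=27 Fernhollow=24 → close Dunmere (overflow 17)
  28÷2 = 14 each, +1 to first 0
Round 6: Elkhorn=41 Fernhollow=38 → close Elkhorn (overflow 28)
  41÷1 = 41 each, +1 to first 0

Closure order: Ashgrove, Greywater, Cedarfen, Briarlake, Dunmere, Elkhorn
Last habitat: Fernhollow with 79 animals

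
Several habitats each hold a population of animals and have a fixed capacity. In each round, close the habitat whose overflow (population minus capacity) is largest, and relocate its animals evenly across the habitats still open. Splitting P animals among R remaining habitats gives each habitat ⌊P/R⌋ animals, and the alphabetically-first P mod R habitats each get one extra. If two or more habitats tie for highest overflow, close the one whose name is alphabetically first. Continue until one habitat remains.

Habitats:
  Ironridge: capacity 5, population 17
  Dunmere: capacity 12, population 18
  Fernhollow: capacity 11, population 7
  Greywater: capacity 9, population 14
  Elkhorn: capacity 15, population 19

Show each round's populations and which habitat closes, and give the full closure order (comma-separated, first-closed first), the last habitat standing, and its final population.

Round 1: Dunmere=18 Elkhorn=19 Fernhollow=7 Greywater=14 Ironridge=17 → close Ironridge (overflow 12)
  17÷4 = 4 each, +1 to first 1
Round 2: Dunmere=23 Elkhorn=23 Fernhollow=11 Greywater=18 → close Dunmere (overflow 11)
  23÷3 = 7 each, +1 to first 2
Round 3: Elkhorn=31 Fernhollow=19 Greywater=25 → close Elkhorn (overflow 16)
  31÷2 = 15 each, +1 to first 1
Round 4: Fernhollow=35 Greywater=40 → close Greywater (overflow 31)
  40÷1 = 40 each, +1 to first 0

Closure order: Ironridge, Dunmere, Elkhorn, Greywater
Last habitat: Fernhollow with 75 animals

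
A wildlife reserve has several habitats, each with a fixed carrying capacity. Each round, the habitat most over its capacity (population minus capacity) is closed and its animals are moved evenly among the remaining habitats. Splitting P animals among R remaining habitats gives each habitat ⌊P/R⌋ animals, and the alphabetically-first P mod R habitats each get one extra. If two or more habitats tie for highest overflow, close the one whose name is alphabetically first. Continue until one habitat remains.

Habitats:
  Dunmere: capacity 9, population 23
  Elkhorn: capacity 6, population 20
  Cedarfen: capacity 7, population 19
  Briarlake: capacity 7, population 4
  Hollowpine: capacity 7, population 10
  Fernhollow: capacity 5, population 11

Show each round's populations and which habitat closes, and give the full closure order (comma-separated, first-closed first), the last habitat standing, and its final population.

Closure order: Dunmere, Elkhorn, Cedarfen, Fernhollow, Hollowpine
Last habitat: Briarlake with 87 animals

Round 1: Briarlake=4 Cedarfen=19 Dunmere=23 Elkhorn=20 Fernhollow=11 Hollowpine=10 → close Dunmere (overflow 14)
  23÷5 = 4 each, +1 to first 3
Round 2: Briarlake=9 Cedarfen=24 Elkhorn=25 Fernhollow=15 Hollowpine=14 → close Elkhorn (overflow 19)
  25÷4 = 6 each, +1 to first 1
Round 3: Briarlake=16 Cedarfen=30 Fernhollow=21 Hollowpine=20 → close Cedarfen (overflow 23)
  30÷3 = 10 each, +1 to first 0
Round 4: Briarlake=26 Fernhollow=31 Hollowpine=30 → close Fernhollow (overflow 26)
  31÷2 = 15 each, +1 to first 1
Round 5: Briarlake=42 Hollowpine=45 → close Hollowpine (overflow 38)
  45÷1 = 45 each, +1 to first 0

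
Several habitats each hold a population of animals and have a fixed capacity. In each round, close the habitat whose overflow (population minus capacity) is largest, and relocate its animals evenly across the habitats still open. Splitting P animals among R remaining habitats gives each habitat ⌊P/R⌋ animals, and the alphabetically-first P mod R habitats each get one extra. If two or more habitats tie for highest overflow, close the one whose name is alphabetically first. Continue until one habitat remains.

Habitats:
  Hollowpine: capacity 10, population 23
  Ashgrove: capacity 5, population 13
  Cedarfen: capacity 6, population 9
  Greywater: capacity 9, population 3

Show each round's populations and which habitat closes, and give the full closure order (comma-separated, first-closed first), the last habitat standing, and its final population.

Closure order: Hollowpine, Ashgrove, Cedarfen
Last habitat: Greywater with 48 animals

Round 1: Ashgrove=13 Cedarfen=9 Greywater=3 Hollowpine=23 → close Hollowpine (overflow 13)
  23÷3 = 7 each, +1 to first 2
Round 2: Ashgrove=21 Cedarfen=17 Greywater=10 → close Ashgrove (overflow 16)
  21÷2 = 10 each, +1 to first 1
Round 3: Cedarfen=28 Greywater=20 → close Cedarfen (overflow 22)
  28÷1 = 28 each, +1 to first 0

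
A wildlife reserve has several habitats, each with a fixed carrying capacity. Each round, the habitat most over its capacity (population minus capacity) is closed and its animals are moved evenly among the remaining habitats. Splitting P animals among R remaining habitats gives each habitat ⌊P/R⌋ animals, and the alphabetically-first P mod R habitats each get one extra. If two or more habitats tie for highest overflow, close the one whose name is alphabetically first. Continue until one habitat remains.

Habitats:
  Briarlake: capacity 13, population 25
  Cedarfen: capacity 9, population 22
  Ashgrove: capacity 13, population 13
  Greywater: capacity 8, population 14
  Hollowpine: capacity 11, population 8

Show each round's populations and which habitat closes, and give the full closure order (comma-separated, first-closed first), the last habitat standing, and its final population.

Round 1: Ashgrove=13 Briarlake=25 Cedarfen=22 Greywater=14 Hollowpine=8 → close Cedarfen (overflow 13)
  22÷4 = 5 each, +1 to first 2
Round 2: Ashgrove=19 Briarlake=31 Greywater=19 Hollowpine=13 → close Briarlake (overflow 18)
  31÷3 = 10 each, +1 to first 1
Round 3: Ashgrove=30 Greywater=29 Hollowpine=23 → close Greywater (overflow 21)
  29÷2 = 14 each, +1 to first 1
Round 4: Ashgrove=45 Hollowpine=37 → close Ashgrove (overflow 32)
  45÷1 = 45 each, +1 to first 0

Closure order: Cedarfen, Briarlake, Greywater, Ashgrove
Last habitat: Hollowpine with 82 animals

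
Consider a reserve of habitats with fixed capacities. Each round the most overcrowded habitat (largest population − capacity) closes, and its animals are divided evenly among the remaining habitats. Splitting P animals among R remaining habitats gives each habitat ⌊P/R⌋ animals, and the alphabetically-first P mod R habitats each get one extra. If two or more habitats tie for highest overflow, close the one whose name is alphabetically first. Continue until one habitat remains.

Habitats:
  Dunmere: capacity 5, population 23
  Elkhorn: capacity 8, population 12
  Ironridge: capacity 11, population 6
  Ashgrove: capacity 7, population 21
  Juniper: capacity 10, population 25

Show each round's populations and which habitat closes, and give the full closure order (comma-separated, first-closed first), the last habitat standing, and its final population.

Round 1: Ashgrove=21 Dunmere=23 Elkhorn=12 Ironridge=6 Juniper=25 → close Dunmere (overflow 18)
  23÷4 = 5 each, +1 to first 3
Round 2: Ashgrove=27 Elkhorn=18 Ironridge=12 Juniper=30 → close Ashgrove (overflow 20)
  27÷3 = 9 each, +1 to first 0
Round 3: Elkhorn=27 Ironridge=21 Juniper=39 → close Juniper (overflow 29)
  39÷2 = 19 each, +1 to first 1
Round 4: Elkhorn=47 Ironridge=40 → close Elkhorn (overflow 39)
  47÷1 = 47 each, +1 to first 0

Closure order: Dunmere, Ashgrove, Juniper, Elkhorn
Last habitat: Ironridge with 87 animals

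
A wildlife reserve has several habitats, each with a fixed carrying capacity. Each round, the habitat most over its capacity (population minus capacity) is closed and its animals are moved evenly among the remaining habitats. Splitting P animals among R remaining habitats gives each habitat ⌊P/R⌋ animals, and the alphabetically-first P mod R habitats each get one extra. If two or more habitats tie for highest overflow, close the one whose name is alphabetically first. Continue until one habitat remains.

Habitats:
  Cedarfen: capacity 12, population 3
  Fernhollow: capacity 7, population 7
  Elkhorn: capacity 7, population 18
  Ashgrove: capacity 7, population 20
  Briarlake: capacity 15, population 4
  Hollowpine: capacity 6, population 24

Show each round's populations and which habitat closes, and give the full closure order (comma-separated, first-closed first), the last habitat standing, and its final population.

Closure order: Hollowpine, Ashgrove, Elkhorn, Fernhollow, Cedarfen
Last habitat: Briarlake with 76 animals

Round 1: Ashgrove=20 Briarlake=4 Cedarfen=3 Elkhorn=18 Fernhollow=7 Hollowpine=24 → close Hollowpine (overflow 18)
  24÷5 = 4 each, +1 to first 4
Round 2: Ashgrove=25 Briarlake=9 Cedarfen=8 Elkhorn=23 Fernhollow=11 → close Ashgrove (overflow 18)
  25÷4 = 6 each, +1 to first 1
Round 3: Briarlake=16 Cedarfen=14 Elkhorn=29 Fernhollow=17 → close Elkhorn (overflow 22)
  29÷3 = 9 each, +1 to first 2
Round 4: Briarlake=26 Cedarfen=24 Fernhollow=26 → close Fernhollow (overflow 19)
  26÷2 = 13 each, +1 to first 0
Round 5: Briarlake=39 Cedarfen=37 → close Cedarfen (overflow 25)
  37÷1 = 37 each, +1 to first 0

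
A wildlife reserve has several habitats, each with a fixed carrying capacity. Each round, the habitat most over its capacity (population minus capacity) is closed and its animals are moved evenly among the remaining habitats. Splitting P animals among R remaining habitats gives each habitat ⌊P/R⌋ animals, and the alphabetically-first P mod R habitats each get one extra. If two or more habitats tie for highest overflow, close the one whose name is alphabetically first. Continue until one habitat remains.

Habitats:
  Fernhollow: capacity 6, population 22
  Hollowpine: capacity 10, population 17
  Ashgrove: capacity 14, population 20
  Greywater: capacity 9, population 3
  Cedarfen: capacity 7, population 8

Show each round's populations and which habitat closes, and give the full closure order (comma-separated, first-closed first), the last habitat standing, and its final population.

Round 1: Ashgrove=20 Cedarfen=8 Fernhollow=22 Greywater=3 Hollowpine=17 → close Fernhollow (overflow 16)
  22÷4 = 5 each, +1 to first 2
Round 2: Ashgrove=26 Cedarfen=14 Greywater=8 Hollowpine=22 → close Ashgrove (overflow 12)
  26÷3 = 8 each, +1 to first 2
Round 3: Cedarfen=23 Greywater=17 Hollowpine=30 → close Hollowpine (overflow 20)
  30÷2 = 15 each, +1 to first 0
Round 4: Cedarfen=38 Greywater=32 → close Cedarfen (overflow 31)
  38÷1 = 38 each, +1 to first 0

Closure order: Fernhollow, Ashgrove, Hollowpine, Cedarfen
Last habitat: Greywater with 70 animals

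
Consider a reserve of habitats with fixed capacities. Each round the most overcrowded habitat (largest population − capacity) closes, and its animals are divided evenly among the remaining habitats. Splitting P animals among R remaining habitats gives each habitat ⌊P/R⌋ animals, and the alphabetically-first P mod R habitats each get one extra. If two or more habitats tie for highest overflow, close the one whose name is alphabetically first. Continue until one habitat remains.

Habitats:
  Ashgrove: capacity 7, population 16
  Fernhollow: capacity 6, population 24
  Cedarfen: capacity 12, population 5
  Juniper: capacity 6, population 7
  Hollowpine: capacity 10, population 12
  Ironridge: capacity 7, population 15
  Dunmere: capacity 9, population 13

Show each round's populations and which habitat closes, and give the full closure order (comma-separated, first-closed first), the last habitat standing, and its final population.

Closure order: Fernhollow, Ashgrove, Ironridge, Dunmere, Hollowpine, Juniper
Last habitat: Cedarfen with 92 animals

Round 1: Ashgrove=16 Cedarfen=5 Dunmere=13 Fernhollow=24 Hollowpine=12 Ironridge=15 Juniper=7 → close Fernhollow (overflow 18)
  24÷6 = 4 each, +1 to first 0
Round 2: Ashgrove=20 Cedarfen=9 Dunmere=17 Hollowpine=16 Ironridge=19 Juniper=11 → close Ashgrove (overflow 13)
  20÷5 = 4 each, +1 to first 0
Round 3: Cedarfen=13 Dunmere=21 Hollowpine=20 Ironridge=23 Juniper=15 → close Ironridge (overflow 16)
  23÷4 = 5 each, +1 to first 3
Round 4: Cedarfen=19 Dunmere=27 Hollowpine=26 Juniper=20 → close Dunmere (overflow 18)
  27÷3 = 9 each, +1 to first 0
Round 5: Cedarfen=28 Hollowpine=35 Juniper=29 → close Hollowpine (overflow 25)
  35÷2 = 17 each, +1 to first 1
Round 6: Cedarfen=46 Juniper=46 → close Juniper (overflow 40)
  46÷1 = 46 each, +1 to first 0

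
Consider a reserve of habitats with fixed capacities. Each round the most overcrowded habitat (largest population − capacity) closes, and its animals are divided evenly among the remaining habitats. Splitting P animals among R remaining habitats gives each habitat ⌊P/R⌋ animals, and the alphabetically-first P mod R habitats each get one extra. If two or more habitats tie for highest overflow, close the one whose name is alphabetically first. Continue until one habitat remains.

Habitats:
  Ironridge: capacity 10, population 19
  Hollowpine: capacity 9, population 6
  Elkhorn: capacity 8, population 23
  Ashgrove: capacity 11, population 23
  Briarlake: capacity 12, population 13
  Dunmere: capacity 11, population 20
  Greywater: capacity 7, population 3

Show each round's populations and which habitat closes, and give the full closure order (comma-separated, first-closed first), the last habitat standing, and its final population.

Closure order: Elkhorn, Ashgrove, Dunmere, Ironridge, Briarlake, Greywater
Last habitat: Hollowpine with 107 animals

Round 1: Ashgrove=23 Briarlake=13 Dunmere=20 Elkhorn=23 Greywater=3 Hollowpine=6 Ironridge=19 → close Elkhorn (overflow 15)
  23÷6 = 3 each, +1 to first 5
Round 2: Ashgrove=27 Briarlake=17 Dunmere=24 Greywater=7 Hollowpine=10 Ironridge=22 → close Ashgrove (overflow 16)
  27÷5 = 5 each, +1 to first 2
Round 3: Briarlake=23 Dunmere=30 Greywater=12 Hollowpine=15 Ironridge=27 → close Dunmere (overflow 19)
  30÷4 = 7 each, +1 to first 2
Round 4: Briarlake=31 Greywater=20 Hollowpine=22 Ironridge=34 → close Ironridge (overflow 24)
  34÷3 = 11 each, +1 to first 1
Round 5: Briarlake=43 Greywater=31 Hollowpine=33 → close Briarlake (overflow 31)
  43÷2 = 21 each, +1 to first 1
Round 6: Greywater=53 Hollowpine=54 → close Greywater (overflow 46)
  53÷1 = 53 each, +1 to first 0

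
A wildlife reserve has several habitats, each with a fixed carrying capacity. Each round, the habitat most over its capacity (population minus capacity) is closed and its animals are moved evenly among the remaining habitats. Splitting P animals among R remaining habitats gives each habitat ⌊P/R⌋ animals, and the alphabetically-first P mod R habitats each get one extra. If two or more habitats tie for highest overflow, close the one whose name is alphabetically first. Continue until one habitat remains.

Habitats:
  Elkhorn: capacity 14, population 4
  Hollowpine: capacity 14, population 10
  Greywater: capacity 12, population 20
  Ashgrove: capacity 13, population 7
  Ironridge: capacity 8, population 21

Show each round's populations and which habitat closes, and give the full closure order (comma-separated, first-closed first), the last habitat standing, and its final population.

Closure order: Ironridge, Greywater, Ashgrove, Hollowpine
Last habitat: Elkhorn with 62 animals

Round 1: Ashgrove=7 Elkhorn=4 Greywater=20 Hollowpine=10 Ironridge=21 → close Ironridge (overflow 13)
  21÷4 = 5 each, +1 to first 1
Round 2: Ashgrove=13 Elkhorn=9 Greywater=25 Hollowpine=15 → close Greywater (overflow 13)
  25÷3 = 8 each, +1 to first 1
Round 3: Ashgrove=22 Elkhorn=17 Hollowpine=23 → close Ashgrove (overflow 9)
  22÷2 = 11 each, +1 to first 0
Round 4: Elkhorn=28 Hollowpine=34 → close Hollowpine (overflow 20)
  34÷1 = 34 each, +1 to first 0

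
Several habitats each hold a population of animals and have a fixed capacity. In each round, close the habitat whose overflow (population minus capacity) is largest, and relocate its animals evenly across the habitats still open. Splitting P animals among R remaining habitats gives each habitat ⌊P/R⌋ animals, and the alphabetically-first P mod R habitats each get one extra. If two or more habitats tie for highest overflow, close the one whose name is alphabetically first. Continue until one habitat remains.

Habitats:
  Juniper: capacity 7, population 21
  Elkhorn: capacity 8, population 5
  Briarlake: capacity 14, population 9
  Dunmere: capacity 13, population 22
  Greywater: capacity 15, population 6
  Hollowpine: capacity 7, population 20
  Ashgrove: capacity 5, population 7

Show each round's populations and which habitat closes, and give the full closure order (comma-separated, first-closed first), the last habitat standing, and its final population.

Round 1: Ashgrove=7 Briarlake=9 Dunmere=22 Elkhorn=5 Greywater=6 Hollowpine=20 Juniper=21 → close Juniper (overflow 14)
  21÷6 = 3 each, +1 to first 3
Round 2: Ashgrove=11 Briarlake=13 Dunmere=26 Elkhorn=8 Greywater=9 Hollowpine=23 → close Hollowpine (overflow 16)
  23÷5 = 4 each, +1 to first 3
Round 3: Ashgrove=16 Briarlake=18 Dunmere=31 Elkhorn=12 Greywater=13 → close Dunmere (overflow 18)
  31÷4 = 7 each, +1 to first 3
Round 4: Ashgrove=24 Briarlake=26 Elkhorn=20 Greywater=20 → close Ashgrove (overflow 19)
  24÷3 = 8 each, +1 to first 0
Round 5: Briarlake=34 Elkhorn=28 Greywater=28 → close Briarlake (overflow 20)
  34÷2 = 17 each, +1 to first 0
Round 6: Elkhorn=45 Greywater=45 → close Elkhorn (overflow 37)
  45÷1 = 45 each, +1 to first 0

Closure order: Juniper, Hollowpine, Dunmere, Ashgrove, Briarlake, Elkhorn
Last habitat: Greywater with 90 animals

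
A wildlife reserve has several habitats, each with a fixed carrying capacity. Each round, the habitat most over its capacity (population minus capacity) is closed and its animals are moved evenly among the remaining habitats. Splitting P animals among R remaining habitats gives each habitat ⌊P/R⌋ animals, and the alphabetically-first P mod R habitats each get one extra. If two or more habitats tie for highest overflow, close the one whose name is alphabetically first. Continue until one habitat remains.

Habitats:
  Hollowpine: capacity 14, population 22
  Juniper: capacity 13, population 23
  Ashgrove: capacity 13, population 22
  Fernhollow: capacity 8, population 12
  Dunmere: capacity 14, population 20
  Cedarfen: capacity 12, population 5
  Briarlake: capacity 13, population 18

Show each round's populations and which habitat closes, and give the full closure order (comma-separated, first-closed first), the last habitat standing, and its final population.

Closure order: Juniper, Ashgrove, Hollowpine, Briarlake, Dunmere, Fernhollow
Last habitat: Cedarfen with 122 animals

Round 1: Ashgrove=22 Briarlake=18 Cedarfen=5 Dunmere=20 Fernhollow=12 Hollowpine=22 Juniper=23 → close Juniper (overflow 10)
  23÷6 = 3 each, +1 to first 5
Round 2: Ashgrove=26 Briarlake=22 Cedarfen=9 Dunmere=24 Fernhollow=16 Hollowpine=25 → close Ashgrove (overflow 13)
  26÷5 = 5 each, +1 to first 1
Round 3: Briarlake=28 Cedarfen=14 Dunmere=29 Fernhollow=21 Hollowpine=30 → close Hollowpine (overflow 16)
  30÷4 = 7 each, +1 to first 2
Round 4: Briarlake=36 Cedarfen=22 Dunmere=36 Fernhollow=28 → close Briarlake (overflow 23)
  36÷3 = 12 each, +1 to first 0
Round 5: Cedarfen=34 Dunmere=48 Fernhollow=40 → close Dunmere (overflow 34)
  48÷2 = 24 each, +1 to first 0
Round 6: Cedarfen=58 Fernhollow=64 → close Fernhollow (overflow 56)
  64÷1 = 64 each, +1 to first 0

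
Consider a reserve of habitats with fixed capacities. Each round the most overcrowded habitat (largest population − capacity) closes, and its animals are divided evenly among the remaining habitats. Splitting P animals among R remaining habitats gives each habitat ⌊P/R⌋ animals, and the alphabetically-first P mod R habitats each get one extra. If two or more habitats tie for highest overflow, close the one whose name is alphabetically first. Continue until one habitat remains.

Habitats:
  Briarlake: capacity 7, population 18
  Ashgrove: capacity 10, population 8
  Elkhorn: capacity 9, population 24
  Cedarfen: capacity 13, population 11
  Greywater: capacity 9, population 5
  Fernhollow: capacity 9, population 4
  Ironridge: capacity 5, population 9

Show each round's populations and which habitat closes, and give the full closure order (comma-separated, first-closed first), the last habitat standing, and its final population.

Round 1: Ashgrove=8 Briarlake=18 Cedarfen=11 Elkhorn=24 Fernhollow=4 Greywater=5 Ironridge=9 → close Elkhorn (overflow 15)
  24÷6 = 4 each, +1 to first 0
Round 2: Ashgrove=12 Briarlake=22 Cedarfen=15 Fernhollow=8 Greywater=9 Ironridge=13 → close Briarlake (overflow 15)
  22÷5 = 4 each, +1 to first 2
Round 3: Ashgrove=17 Cedarfen=20 Fernhollow=12 Greywater=13 Ironridge=17 → close Ironridge (overflow 12)
  17÷4 = 4 each, +1 to first 1
Round 4: Ashgrove=22 Cedarfen=24 Fernhollow=16 Greywater=17 → close Ashgrove (overflow 12)
  22÷3 = 7 each, +1 to first 1
Round 5: Cedarfen=32 Fernhollow=23 Greywater=24 → close Cedarfen (overflow 19)
  32÷2 = 16 each, +1 to first 0
Round 6: Fernhollow=39 Greywater=40 → close Greywater (overflow 31)
  40÷1 = 40 each, +1 to first 0

Closure order: Elkhorn, Briarlake, Ironridge, Ashgrove, Cedarfen, Greywater
Last habitat: Fernhollow with 79 animals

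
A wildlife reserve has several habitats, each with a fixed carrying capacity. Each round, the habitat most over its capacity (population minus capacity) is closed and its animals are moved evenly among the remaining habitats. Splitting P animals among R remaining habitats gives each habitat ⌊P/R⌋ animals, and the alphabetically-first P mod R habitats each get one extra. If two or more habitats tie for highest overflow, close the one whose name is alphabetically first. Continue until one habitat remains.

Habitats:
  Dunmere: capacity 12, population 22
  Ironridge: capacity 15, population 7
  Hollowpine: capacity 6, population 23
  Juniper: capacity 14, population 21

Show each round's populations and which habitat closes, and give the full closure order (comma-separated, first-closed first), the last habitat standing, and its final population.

Round 1: Dunmere=22 Hollowpine=23 Ironridge=7 Juniper=21 → close Hollowpine (overflow 17)
  23÷3 = 7 each, +1 to first 2
Round 2: Dunmere=30 Ironridge=15 Juniper=28 → close Dunmere (overflow 18)
  30÷2 = 15 each, +1 to first 0
Round 3: Ironridge=30 Juniper=43 → close Juniper (overflow 29)
  43÷1 = 43 each, +1 to first 0

Closure order: Hollowpine, Dunmere, Juniper
Last habitat: Ironridge with 73 animals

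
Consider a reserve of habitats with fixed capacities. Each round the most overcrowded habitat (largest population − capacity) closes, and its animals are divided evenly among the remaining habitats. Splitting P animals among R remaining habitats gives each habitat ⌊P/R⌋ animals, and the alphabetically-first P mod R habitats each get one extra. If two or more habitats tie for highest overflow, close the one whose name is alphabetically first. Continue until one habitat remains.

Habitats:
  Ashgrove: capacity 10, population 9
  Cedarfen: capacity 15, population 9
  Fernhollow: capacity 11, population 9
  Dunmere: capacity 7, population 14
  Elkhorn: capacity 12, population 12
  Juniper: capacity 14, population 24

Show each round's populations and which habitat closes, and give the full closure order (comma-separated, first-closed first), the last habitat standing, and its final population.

Closure order: Juniper, Dunmere, Elkhorn, Ashgrove, Fernhollow
Last habitat: Cedarfen with 77 animals

Round 1: Ashgrove=9 Cedarfen=9 Dunmere=14 Elkhorn=12 Fernhollow=9 Juniper=24 → close Juniper (overflow 10)
  24÷5 = 4 each, +1 to first 4
Round 2: Ashgrove=14 Cedarfen=14 Dunmere=19 Elkhorn=17 Fernhollow=13 → close Dunmere (overflow 12)
  19÷4 = 4 each, +1 to first 3
Round 3: Ashgrove=19 Cedarfen=19 Elkhorn=22 Fernhollow=17 → close Elkhorn (overflow 10)
  22÷3 = 7 each, +1 to first 1
Round 4: Ashgrove=27 Cedarfen=26 Fernhollow=24 → close Ashgrove (overflow 17)
  27÷2 = 13 each, +1 to first 1
Round 5: Cedarfen=40 Fernhollow=37 → close Fernhollow (overflow 26)
  37÷1 = 37 each, +1 to first 0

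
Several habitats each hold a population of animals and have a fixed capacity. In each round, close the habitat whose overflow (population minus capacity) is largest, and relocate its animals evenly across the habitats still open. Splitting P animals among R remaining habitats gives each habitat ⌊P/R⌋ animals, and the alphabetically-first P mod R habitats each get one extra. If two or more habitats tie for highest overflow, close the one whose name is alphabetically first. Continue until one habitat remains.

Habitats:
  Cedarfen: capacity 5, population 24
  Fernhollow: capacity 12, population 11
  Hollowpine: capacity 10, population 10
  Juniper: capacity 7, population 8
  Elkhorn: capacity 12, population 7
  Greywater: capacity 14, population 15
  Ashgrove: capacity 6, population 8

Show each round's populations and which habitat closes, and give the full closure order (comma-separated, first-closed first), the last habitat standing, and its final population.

Closure order: Cedarfen, Ashgrove, Greywater, Juniper, Fernhollow, Hollowpine
Last habitat: Elkhorn with 83 animals

Round 1: Ashgrove=8 Cedarfen=24 Elkhorn=7 Fernhollow=11 Greywater=15 Hollowpine=10 Juniper=8 → close Cedarfen (overflow 19)
  24÷6 = 4 each, +1 to first 0
Round 2: Ashgrove=12 Elkhorn=11 Fernhollow=15 Greywater=19 Hollowpine=14 Juniper=12 → close Ashgrove (overflow 6)
  12÷5 = 2 each, +1 to first 2
Round 3: Elkhorn=14 Fernhollow=18 Greywater=21 Hollowpine=16 Juniper=14 → close Greywater (overflow 7)
  21÷4 = 5 each, +1 to first 1
Round 4: Elkhorn=20 Fernhollow=23 Hollowpine=21 Juniper=19 → close Juniper (overflow 12)
  19÷3 = 6 each, +1 to first 1
Round 5: Elkhorn=27 Fernhollow=29 Hollowpine=27 → close Fernhollow (overflow 17)
  29÷2 = 14 each, +1 to first 1
Round 6: Elkhorn=42 Hollowpine=41 → close Hollowpine (overflow 31)
  41÷1 = 41 each, +1 to first 0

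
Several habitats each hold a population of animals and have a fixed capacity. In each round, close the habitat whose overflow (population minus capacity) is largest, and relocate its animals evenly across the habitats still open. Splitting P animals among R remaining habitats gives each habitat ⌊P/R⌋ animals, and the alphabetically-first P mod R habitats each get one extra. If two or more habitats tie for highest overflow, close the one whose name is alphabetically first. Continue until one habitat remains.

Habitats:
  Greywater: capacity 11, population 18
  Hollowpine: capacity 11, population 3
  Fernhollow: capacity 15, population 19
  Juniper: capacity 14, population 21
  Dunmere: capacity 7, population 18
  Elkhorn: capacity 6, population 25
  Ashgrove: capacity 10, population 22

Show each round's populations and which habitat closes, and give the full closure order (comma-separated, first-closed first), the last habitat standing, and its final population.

Closure order: Elkhorn, Ashgrove, Dunmere, Greywater, Juniper, Fernhollow
Last habitat: Hollowpine with 126 animals

Round 1: Ashgrove=22 Dunmere=18 Elkhorn=25 Fernhollow=19 Greywater=18 Hollowpine=3 Juniper=21 → close Elkhorn (overflow 19)
  25÷6 = 4 each, +1 to first 1
Round 2: Ashgrove=27 Dunmere=22 Fernhollow=23 Greywater=22 Hollowpine=7 Juniper=25 → close Ashgrove (overflow 17)
  27÷5 = 5 each, +1 to first 2
Round 3: Dunmere=28 Fernhollow=29 Greywater=27 Hollowpine=12 Juniper=30 → close Dunmere (overflow 21)
  28÷4 = 7 each, +1 to first 0
Round 4: Fernhollow=36 Greywater=34 Hollowpine=19 Juniper=37 → close Greywater (overflow 23)
  34÷3 = 11 each, +1 to first 1
Round 5: Fernhollow=48 Hollowpine=30 Juniper=48 → close Juniper (overflow 34)
  48÷2 = 24 each, +1 to first 0
Round 6: Fernhollow=72 Hollowpine=54 → close Fernhollow (overflow 57)
  72÷1 = 72 each, +1 to first 0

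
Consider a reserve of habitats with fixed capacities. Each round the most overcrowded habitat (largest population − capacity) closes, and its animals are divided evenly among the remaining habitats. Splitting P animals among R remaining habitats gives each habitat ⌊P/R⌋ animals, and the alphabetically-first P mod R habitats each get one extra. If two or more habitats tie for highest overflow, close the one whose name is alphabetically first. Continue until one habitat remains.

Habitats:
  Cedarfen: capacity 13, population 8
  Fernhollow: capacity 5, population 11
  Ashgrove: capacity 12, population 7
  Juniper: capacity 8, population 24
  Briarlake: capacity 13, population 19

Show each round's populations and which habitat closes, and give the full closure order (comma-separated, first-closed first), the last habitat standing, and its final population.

Round 1: Ashgrove=7 Briarlake=19 Cedarfen=8 Fernhollow=11 Juniper=24 → close Juniper (overflow 16)
  24÷4 = 6 each, +1 to first 0
Round 2: Ashgrove=13 Briarlake=25 Cedarfen=14 Fernhollow=17 → close Briarlake (overflow 12)
  25÷3 = 8 each, +1 to first 1
Round 3: Ashgrove=22 Cedarfen=22 Fernhollow=25 → close Fernhollow (overflow 20)
  25÷2 = 12 each, +1 to first 1
Round 4: Ashgrove=35 Cedarfen=34 → close Ashgrove (overflow 23)
  35÷1 = 35 each, +1 to first 0

Closure order: Juniper, Briarlake, Fernhollow, Ashgrove
Last habitat: Cedarfen with 69 animals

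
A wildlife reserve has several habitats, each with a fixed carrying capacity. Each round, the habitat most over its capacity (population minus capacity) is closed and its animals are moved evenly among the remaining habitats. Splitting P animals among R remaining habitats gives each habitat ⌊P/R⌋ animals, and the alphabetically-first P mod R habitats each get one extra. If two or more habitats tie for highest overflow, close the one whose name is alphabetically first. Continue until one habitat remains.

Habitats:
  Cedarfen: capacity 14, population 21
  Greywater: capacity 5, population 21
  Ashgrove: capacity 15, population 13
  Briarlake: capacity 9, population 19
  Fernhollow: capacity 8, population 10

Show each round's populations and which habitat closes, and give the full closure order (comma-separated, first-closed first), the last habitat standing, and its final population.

Round 1: Ashgrove=13 Briarlake=19 Cedarfen=21 Fernhollow=10 Greywater=21 → close Greywater (overflow 16)
  21÷4 = 5 each, +1 to first 1
Round 2: Ashgrove=19 Briarlake=24 Cedarfen=26 Fernhollow=15 → close Briarlake (overflow 15)
  24÷3 = 8 each, +1 to first 0
Round 3: Ashgrove=27 Cedarfen=34 Fernhollow=23 → close Cedarfen (overflow 20)
  34÷2 = 17 each, +1 to first 0
Round 4: Ashgrove=44 Fernhollow=40 → close Fernhollow (overflow 32)
  40÷1 = 40 each, +1 to first 0

Closure order: Greywater, Briarlake, Cedarfen, Fernhollow
Last habitat: Ashgrove with 84 animals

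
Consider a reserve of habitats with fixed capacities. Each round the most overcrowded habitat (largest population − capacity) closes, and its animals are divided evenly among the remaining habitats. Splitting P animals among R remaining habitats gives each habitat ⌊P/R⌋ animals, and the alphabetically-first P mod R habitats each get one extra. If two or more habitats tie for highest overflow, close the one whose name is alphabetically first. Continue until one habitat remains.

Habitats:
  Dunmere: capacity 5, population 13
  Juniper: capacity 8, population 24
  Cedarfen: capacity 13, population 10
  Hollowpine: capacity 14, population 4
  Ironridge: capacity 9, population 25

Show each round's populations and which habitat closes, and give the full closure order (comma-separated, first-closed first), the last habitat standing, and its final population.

Round 1: Cedarfen=10 Dunmere=13 Hollowpine=4 Ironridge=25 Juniper=24 → close Ironridge (overflow 16)
  25÷4 = 6 each, +1 to first 1
Round 2: Cedarfen=17 Dunmere=19 Hollowpine=10 Juniper=30 → close Juniper (overflow 22)
  30÷3 = 10 each, +1 to first 0
Round 3: Cedarfen=27 Dunmere=29 Hollowpine=20 → close Dunmere (overflow 24)
  29÷2 = 14 each, +1 to first 1
Round 4: Cedarfen=42 Hollowpine=34 → close Cedarfen (overflow 29)
  42÷1 = 42 each, +1 to first 0

Closure order: Ironridge, Juniper, Dunmere, Cedarfen
Last habitat: Hollowpine with 76 animals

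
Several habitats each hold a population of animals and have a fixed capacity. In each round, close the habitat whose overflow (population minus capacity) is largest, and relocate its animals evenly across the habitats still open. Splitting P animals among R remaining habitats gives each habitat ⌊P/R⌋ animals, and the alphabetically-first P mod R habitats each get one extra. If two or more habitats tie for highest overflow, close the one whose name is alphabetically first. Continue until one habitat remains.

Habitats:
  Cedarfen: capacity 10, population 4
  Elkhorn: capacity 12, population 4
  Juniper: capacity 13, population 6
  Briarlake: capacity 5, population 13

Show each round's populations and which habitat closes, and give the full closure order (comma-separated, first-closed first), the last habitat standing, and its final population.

Round 1: Briarlake=13 Cedarfen=4 Elkhorn=4 Juniper=6 → close Briarlake (overflow 8)
  13÷3 = 4 each, +1 to first 1
Round 2: Cedarfen=9 Elkhorn=8 Juniper=10 → close Cedarfen (overflow -1)
  9÷2 = 4 each, +1 to first 1
Round 3: Elkhorn=13 Juniper=14 → close Elkhorn (overflow 1)
  13÷1 = 13 each, +1 to first 0

Closure order: Briarlake, Cedarfen, Elkhorn
Last habitat: Juniper with 27 animals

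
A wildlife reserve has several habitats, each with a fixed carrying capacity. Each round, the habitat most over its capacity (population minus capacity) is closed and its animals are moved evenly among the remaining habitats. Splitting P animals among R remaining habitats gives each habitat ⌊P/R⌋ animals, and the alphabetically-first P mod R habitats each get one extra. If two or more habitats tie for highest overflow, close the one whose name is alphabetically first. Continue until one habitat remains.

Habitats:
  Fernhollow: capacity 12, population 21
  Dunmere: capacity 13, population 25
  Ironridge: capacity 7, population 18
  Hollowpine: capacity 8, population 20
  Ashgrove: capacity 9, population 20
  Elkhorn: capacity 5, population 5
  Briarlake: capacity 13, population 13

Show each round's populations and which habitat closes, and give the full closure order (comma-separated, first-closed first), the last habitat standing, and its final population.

Closure order: Dunmere, Ashgrove, Hollowpine, Ironridge, Fernhollow, Briarlake
Last habitat: Elkhorn with 122 animals

Round 1: Ashgrove=20 Briarlake=13 Dunmere=25 Elkhorn=5 Fernhollow=21 Hollowpine=20 Ironridge=18 → close Dunmere (overflow 12)
  25÷6 = 4 each, +1 to first 1
Round 2: Ashgrove=25 Briarlake=17 Elkhorn=9 Fernhollow=25 Hollowpine=24 Ironridge=22 → close Ashgrove (overflow 16)
  25÷5 = 5 each, +1 to first 0
Round 3: Briarlake=22 Elkhorn=14 Fernhollow=30 Hollowpine=29 Ironridge=27 → close Hollowpine (overflow 21)
  29÷4 = 7 each, +1 to first 1
Round 4: Briarlake=30 Elkhorn=21 Fernhollow=37 Ironridge=34 → close Ironridge (overflow 27)
  34÷3 = 11 each, +1 to first 1
Round 5: Briarlake=42 Elkhorn=32 Fernhollow=48 → close Fernhollow (overflow 36)
  48÷2 = 24 each, +1 to first 0
Round 6: Briarlake=66 Elkhorn=56 → close Briarlake (overflow 53)
  66÷1 = 66 each, +1 to first 0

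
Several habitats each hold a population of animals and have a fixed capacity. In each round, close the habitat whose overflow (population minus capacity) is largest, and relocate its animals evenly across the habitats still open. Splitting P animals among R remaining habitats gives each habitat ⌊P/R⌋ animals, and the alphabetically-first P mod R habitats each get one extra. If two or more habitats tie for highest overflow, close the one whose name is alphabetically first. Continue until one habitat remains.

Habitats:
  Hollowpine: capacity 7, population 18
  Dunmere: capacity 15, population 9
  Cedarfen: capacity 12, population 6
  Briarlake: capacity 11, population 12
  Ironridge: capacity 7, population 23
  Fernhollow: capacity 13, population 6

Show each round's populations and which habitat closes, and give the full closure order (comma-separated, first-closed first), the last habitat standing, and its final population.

Round 1: Briarlake=12 Cedarfen=6 Dunmere=9 Fernhollow=6 Hollowpine=18 Ironridge=23 → close Ironridge (overflow 16)
  23÷5 = 4 each, +1 to first 3
Round 2: Briarlake=17 Cedarfen=11 Dunmere=14 Fernhollow=10 Hollowpine=22 → close Hollowpine (overflow 15)
  22÷4 = 5 each, +1 to first 2
Round 3: Briarlake=23 Cedarfen=17 Dunmere=19 Fernhollow=15 → close Briarlake (overflow 12)
  23÷3 = 7 each, +1 to first 2
Round 4: Cedarfen=25 Dunmere=27 Fernhollow=22 → close Cedarfen (overflow 13)
  25÷2 = 12 each, +1 to first 1
Round 5: Dunmere=40 Fernhollow=34 → close Dunmere (overflow 25)
  40÷1 = 40 each, +1 to first 0

Closure order: Ironridge, Hollowpine, Briarlake, Cedarfen, Dunmere
Last habitat: Fernhollow with 74 animals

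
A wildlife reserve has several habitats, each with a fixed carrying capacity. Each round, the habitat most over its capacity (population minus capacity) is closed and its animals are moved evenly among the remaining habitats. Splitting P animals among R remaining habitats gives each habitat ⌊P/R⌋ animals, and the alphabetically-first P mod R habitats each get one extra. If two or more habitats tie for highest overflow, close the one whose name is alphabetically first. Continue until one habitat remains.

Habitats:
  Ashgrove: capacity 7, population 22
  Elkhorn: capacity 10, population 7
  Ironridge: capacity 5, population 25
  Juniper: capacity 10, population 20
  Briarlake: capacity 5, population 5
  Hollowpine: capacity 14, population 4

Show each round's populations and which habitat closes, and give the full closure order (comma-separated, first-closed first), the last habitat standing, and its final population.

Round 1: Ashgrove=22 Briarlake=5 Elkhorn=7 Hollowpine=4 Ironridge=25 Juniper=20 → close Ironridge (overflow 20)
  25÷5 = 5 each, +1 to first 0
Round 2: Ashgrove=27 Briarlake=10 Elkhorn=12 Hollowpine=9 Juniper=25 → close Ashgrove (overflow 20)
  27÷4 = 6 each, +1 to first 3
Round 3: Briarlake=17 Elkhorn=19 Hollowpine=16 Juniper=31 → close Juniper (overflow 21)
  31÷3 = 10 each, +1 to first 1
Round 4: Briarlake=28 Elkhorn=29 Hollowpine=26 → close Briarlake (overflow 23)
  28÷2 = 14 each, +1 to first 0
Round 5: Elkhorn=43 Hollowpine=40 → close Elkhorn (overflow 33)
  43÷1 = 43 each, +1 to first 0

Closure order: Ironridge, Ashgrove, Juniper, Briarlake, Elkhorn
Last habitat: Hollowpine with 83 animals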